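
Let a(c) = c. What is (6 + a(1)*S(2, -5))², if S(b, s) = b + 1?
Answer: 81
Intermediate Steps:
S(b, s) = 1 + b
(6 + a(1)*S(2, -5))² = (6 + 1*(1 + 2))² = (6 + 1*3)² = (6 + 3)² = 9² = 81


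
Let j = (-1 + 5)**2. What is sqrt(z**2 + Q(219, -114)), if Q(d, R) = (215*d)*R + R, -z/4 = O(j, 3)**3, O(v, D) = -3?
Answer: 2*I*sqrt(1339035) ≈ 2314.3*I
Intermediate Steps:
j = 16 (j = 4**2 = 16)
z = 108 (z = -4*(-3)**3 = -4*(-27) = 108)
Q(d, R) = R + 215*R*d (Q(d, R) = 215*R*d + R = R + 215*R*d)
sqrt(z**2 + Q(219, -114)) = sqrt(108**2 - 114*(1 + 215*219)) = sqrt(11664 - 114*(1 + 47085)) = sqrt(11664 - 114*47086) = sqrt(11664 - 5367804) = sqrt(-5356140) = 2*I*sqrt(1339035)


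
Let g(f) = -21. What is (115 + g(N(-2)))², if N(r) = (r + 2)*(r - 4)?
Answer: 8836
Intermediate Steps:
N(r) = (-4 + r)*(2 + r) (N(r) = (2 + r)*(-4 + r) = (-4 + r)*(2 + r))
(115 + g(N(-2)))² = (115 - 21)² = 94² = 8836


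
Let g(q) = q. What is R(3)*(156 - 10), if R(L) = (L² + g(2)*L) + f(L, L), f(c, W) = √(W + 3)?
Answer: 2190 + 146*√6 ≈ 2547.6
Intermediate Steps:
f(c, W) = √(3 + W)
R(L) = L² + √(3 + L) + 2*L (R(L) = (L² + 2*L) + √(3 + L) = L² + √(3 + L) + 2*L)
R(3)*(156 - 10) = (3² + √(3 + 3) + 2*3)*(156 - 10) = (9 + √6 + 6)*146 = (15 + √6)*146 = 2190 + 146*√6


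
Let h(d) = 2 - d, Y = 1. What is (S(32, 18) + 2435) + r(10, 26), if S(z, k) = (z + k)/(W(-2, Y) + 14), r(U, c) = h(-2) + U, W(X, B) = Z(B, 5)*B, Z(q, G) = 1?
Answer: 7357/3 ≈ 2452.3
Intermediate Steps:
W(X, B) = B (W(X, B) = 1*B = B)
r(U, c) = 4 + U (r(U, c) = (2 - 1*(-2)) + U = (2 + 2) + U = 4 + U)
S(z, k) = k/15 + z/15 (S(z, k) = (z + k)/(1 + 14) = (k + z)/15 = (k + z)*(1/15) = k/15 + z/15)
(S(32, 18) + 2435) + r(10, 26) = (((1/15)*18 + (1/15)*32) + 2435) + (4 + 10) = ((6/5 + 32/15) + 2435) + 14 = (10/3 + 2435) + 14 = 7315/3 + 14 = 7357/3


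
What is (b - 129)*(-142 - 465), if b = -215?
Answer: 208808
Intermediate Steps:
(b - 129)*(-142 - 465) = (-215 - 129)*(-142 - 465) = -344*(-607) = 208808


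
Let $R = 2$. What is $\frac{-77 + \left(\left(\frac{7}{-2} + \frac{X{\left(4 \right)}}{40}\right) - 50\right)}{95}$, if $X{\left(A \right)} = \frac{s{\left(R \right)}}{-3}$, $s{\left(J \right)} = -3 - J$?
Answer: $- \frac{3131}{2280} \approx -1.3732$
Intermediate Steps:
$X{\left(A \right)} = \frac{5}{3}$ ($X{\left(A \right)} = \frac{-3 - 2}{-3} = \left(-3 - 2\right) \left(- \frac{1}{3}\right) = \left(-5\right) \left(- \frac{1}{3}\right) = \frac{5}{3}$)
$\frac{-77 + \left(\left(\frac{7}{-2} + \frac{X{\left(4 \right)}}{40}\right) - 50\right)}{95} = \frac{-77 + \left(\left(\frac{7}{-2} + \frac{5}{3 \cdot 40}\right) - 50\right)}{95} = \frac{-77 + \left(\left(7 \left(- \frac{1}{2}\right) + \frac{5}{3} \cdot \frac{1}{40}\right) - 50\right)}{95} = \frac{-77 + \left(\left(- \frac{7}{2} + \frac{1}{24}\right) - 50\right)}{95} = \frac{-77 - \frac{1283}{24}}{95} = \frac{1}{95} \left(- \frac{3131}{24}\right) = - \frac{3131}{2280}$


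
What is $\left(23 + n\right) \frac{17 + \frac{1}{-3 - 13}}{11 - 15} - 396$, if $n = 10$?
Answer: $- \frac{34287}{64} \approx -535.73$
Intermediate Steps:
$\left(23 + n\right) \frac{17 + \frac{1}{-3 - 13}}{11 - 15} - 396 = \left(23 + 10\right) \frac{17 + \frac{1}{-3 - 13}}{11 - 15} - 396 = 33 \frac{17 + \frac{1}{-16}}{-4} - 396 = 33 \left(17 - \frac{1}{16}\right) \left(- \frac{1}{4}\right) - 396 = 33 \cdot \frac{271}{16} \left(- \frac{1}{4}\right) - 396 = 33 \left(- \frac{271}{64}\right) - 396 = - \frac{8943}{64} - 396 = - \frac{34287}{64}$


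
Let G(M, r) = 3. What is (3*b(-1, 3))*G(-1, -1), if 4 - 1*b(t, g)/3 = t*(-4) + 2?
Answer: -54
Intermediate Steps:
b(t, g) = 6 + 12*t (b(t, g) = 12 - 3*(t*(-4) + 2) = 12 - 3*(-4*t + 2) = 12 - 3*(2 - 4*t) = 12 + (-6 + 12*t) = 6 + 12*t)
(3*b(-1, 3))*G(-1, -1) = (3*(6 + 12*(-1)))*3 = (3*(6 - 12))*3 = (3*(-6))*3 = -18*3 = -54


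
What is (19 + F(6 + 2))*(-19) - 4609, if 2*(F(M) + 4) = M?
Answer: -4970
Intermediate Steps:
F(M) = -4 + M/2
(19 + F(6 + 2))*(-19) - 4609 = (19 + (-4 + (6 + 2)/2))*(-19) - 4609 = (19 + (-4 + (½)*8))*(-19) - 4609 = (19 + (-4 + 4))*(-19) - 4609 = (19 + 0)*(-19) - 4609 = 19*(-19) - 4609 = -361 - 4609 = -4970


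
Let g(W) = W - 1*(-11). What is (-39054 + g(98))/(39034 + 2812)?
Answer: -38945/41846 ≈ -0.93067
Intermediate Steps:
g(W) = 11 + W (g(W) = W + 11 = 11 + W)
(-39054 + g(98))/(39034 + 2812) = (-39054 + (11 + 98))/(39034 + 2812) = (-39054 + 109)/41846 = -38945*1/41846 = -38945/41846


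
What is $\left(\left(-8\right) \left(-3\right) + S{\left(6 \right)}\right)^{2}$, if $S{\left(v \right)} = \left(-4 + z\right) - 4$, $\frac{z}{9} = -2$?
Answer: $4$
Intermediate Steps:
$z = -18$ ($z = 9 \left(-2\right) = -18$)
$S{\left(v \right)} = -26$ ($S{\left(v \right)} = \left(-4 - 18\right) - 4 = -22 - 4 = -26$)
$\left(\left(-8\right) \left(-3\right) + S{\left(6 \right)}\right)^{2} = \left(\left(-8\right) \left(-3\right) - 26\right)^{2} = \left(24 - 26\right)^{2} = \left(-2\right)^{2} = 4$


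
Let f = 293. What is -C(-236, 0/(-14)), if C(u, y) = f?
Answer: -293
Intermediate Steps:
C(u, y) = 293
-C(-236, 0/(-14)) = -1*293 = -293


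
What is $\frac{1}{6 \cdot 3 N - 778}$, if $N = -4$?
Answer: $- \frac{1}{850} \approx -0.0011765$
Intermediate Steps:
$\frac{1}{6 \cdot 3 N - 778} = \frac{1}{6 \cdot 3 \left(-4\right) - 778} = \frac{1}{18 \left(-4\right) - 778} = \frac{1}{-72 - 778} = \frac{1}{-850} = - \frac{1}{850}$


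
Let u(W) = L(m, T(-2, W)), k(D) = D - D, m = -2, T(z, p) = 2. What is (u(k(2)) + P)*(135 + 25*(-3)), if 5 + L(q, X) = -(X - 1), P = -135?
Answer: -8460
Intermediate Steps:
k(D) = 0
L(q, X) = -4 - X (L(q, X) = -5 - (X - 1) = -5 - (-1 + X) = -5 + (1 - X) = -4 - X)
u(W) = -6 (u(W) = -4 - 1*2 = -4 - 2 = -6)
(u(k(2)) + P)*(135 + 25*(-3)) = (-6 - 135)*(135 + 25*(-3)) = -141*(135 - 75) = -141*60 = -8460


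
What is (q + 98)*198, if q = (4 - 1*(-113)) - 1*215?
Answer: 0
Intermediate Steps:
q = -98 (q = (4 + 113) - 215 = 117 - 215 = -98)
(q + 98)*198 = (-98 + 98)*198 = 0*198 = 0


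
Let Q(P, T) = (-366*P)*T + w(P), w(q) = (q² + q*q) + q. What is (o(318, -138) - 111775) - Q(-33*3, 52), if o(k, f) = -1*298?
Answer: -2015744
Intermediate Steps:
o(k, f) = -298
w(q) = q + 2*q² (w(q) = (q² + q²) + q = 2*q² + q = q + 2*q²)
Q(P, T) = P*(1 + 2*P) - 366*P*T (Q(P, T) = (-366*P)*T + P*(1 + 2*P) = -366*P*T + P*(1 + 2*P) = P*(1 + 2*P) - 366*P*T)
(o(318, -138) - 111775) - Q(-33*3, 52) = (-298 - 111775) - (-33*3)*(1 - 366*52 + 2*(-33*3)) = -112073 - (-99)*(1 - 19032 + 2*(-99)) = -112073 - (-99)*(1 - 19032 - 198) = -112073 - (-99)*(-19229) = -112073 - 1*1903671 = -112073 - 1903671 = -2015744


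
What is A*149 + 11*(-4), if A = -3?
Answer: -491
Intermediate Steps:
A*149 + 11*(-4) = -3*149 + 11*(-4) = -447 - 44 = -491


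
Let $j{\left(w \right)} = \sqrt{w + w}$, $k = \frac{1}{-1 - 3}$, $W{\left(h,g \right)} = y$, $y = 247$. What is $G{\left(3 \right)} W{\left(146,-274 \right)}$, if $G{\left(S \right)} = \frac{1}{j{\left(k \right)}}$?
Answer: $- 247 i \sqrt{2} \approx - 349.31 i$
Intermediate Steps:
$W{\left(h,g \right)} = 247$
$k = - \frac{1}{4}$ ($k = \frac{1}{-4} = - \frac{1}{4} \approx -0.25$)
$j{\left(w \right)} = \sqrt{2} \sqrt{w}$ ($j{\left(w \right)} = \sqrt{2 w} = \sqrt{2} \sqrt{w}$)
$G{\left(S \right)} = - i \sqrt{2}$ ($G{\left(S \right)} = \frac{1}{\sqrt{2} \sqrt{- \frac{1}{4}}} = \frac{1}{\sqrt{2} \frac{i}{2}} = \frac{1}{\frac{1}{2} i \sqrt{2}} = - i \sqrt{2}$)
$G{\left(3 \right)} W{\left(146,-274 \right)} = - i \sqrt{2} \cdot 247 = - 247 i \sqrt{2}$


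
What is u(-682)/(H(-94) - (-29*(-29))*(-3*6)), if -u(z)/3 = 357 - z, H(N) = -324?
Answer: -1039/4938 ≈ -0.21041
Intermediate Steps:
u(z) = -1071 + 3*z (u(z) = -3*(357 - z) = -1071 + 3*z)
u(-682)/(H(-94) - (-29*(-29))*(-3*6)) = (-1071 + 3*(-682))/(-324 - (-29*(-29))*(-3*6)) = (-1071 - 2046)/(-324 - 841*(-18)) = -3117/(-324 - 1*(-15138)) = -3117/(-324 + 15138) = -3117/14814 = -3117*1/14814 = -1039/4938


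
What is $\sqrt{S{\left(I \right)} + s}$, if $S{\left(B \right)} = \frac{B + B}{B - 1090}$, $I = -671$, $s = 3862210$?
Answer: $\frac{8 \sqrt{187143482823}}{1761} \approx 1965.3$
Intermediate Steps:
$S{\left(B \right)} = \frac{2 B}{-1090 + B}$
$\sqrt{S{\left(I \right)} + s} = \sqrt{2 \left(-671\right) \frac{1}{-1090 - 671} + 3862210} = \sqrt{2 \left(-671\right) \frac{1}{-1761} + 3862210} = \sqrt{2 \left(-671\right) \left(- \frac{1}{1761}\right) + 3862210} = \sqrt{\frac{1342}{1761} + 3862210} = \sqrt{\frac{6801353152}{1761}} = \frac{8 \sqrt{187143482823}}{1761}$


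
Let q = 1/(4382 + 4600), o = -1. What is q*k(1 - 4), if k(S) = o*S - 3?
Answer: 0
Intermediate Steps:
k(S) = -3 - S (k(S) = -S - 3 = -3 - S)
q = 1/8982 ≈ 0.00011133
q*k(1 - 4) = (-3 - (1 - 4))/8982 = (-3 - 1*(-3))/8982 = (-3 + 3)/8982 = (1/8982)*0 = 0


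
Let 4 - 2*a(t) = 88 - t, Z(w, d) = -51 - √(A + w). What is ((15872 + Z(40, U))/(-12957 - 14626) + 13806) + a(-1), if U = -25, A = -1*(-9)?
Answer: 759245613/55166 ≈ 13763.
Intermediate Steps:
A = 9
Z(w, d) = -51 - √(9 + w)
a(t) = -42 + t/2 (a(t) = 2 - (88 - t)/2 = 2 + (-44 + t/2) = -42 + t/2)
((15872 + Z(40, U))/(-12957 - 14626) + 13806) + a(-1) = ((15872 + (-51 - √(9 + 40)))/(-12957 - 14626) + 13806) + (-42 + (½)*(-1)) = ((15872 + (-51 - √49))/(-27583) + 13806) + (-42 - ½) = ((15872 + (-51 - 1*7))*(-1/27583) + 13806) - 85/2 = ((15872 + (-51 - 7))*(-1/27583) + 13806) - 85/2 = ((15872 - 58)*(-1/27583) + 13806) - 85/2 = (15814*(-1/27583) + 13806) - 85/2 = (-15814/27583 + 13806) - 85/2 = 380795084/27583 - 85/2 = 759245613/55166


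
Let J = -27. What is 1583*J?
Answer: -42741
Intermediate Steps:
1583*J = 1583*(-27) = -42741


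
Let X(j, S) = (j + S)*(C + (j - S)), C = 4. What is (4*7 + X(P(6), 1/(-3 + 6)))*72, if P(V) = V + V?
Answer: 15928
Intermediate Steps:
P(V) = 2*V
X(j, S) = (S + j)*(4 + j - S) (X(j, S) = (j + S)*(4 + (j - S)) = (S + j)*(4 + j - S))
(4*7 + X(P(6), 1/(-3 + 6)))*72 = (4*7 + ((2*6)² - (1/(-3 + 6))² + 4/(-3 + 6) + 4*(2*6)))*72 = (28 + (12² - (1/3)² + 4/3 + 4*12))*72 = (28 + (144 - (⅓)² + 4*(⅓) + 48))*72 = (28 + (144 - 1*⅑ + 4/3 + 48))*72 = (28 + (144 - ⅑ + 4/3 + 48))*72 = (28 + 1739/9)*72 = (1991/9)*72 = 15928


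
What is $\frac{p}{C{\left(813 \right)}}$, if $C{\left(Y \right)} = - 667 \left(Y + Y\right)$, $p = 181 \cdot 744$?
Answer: $- \frac{22444}{180757} \approx -0.12417$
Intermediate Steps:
$p = 134664$
$C{\left(Y \right)} = - 1334 Y$ ($C{\left(Y \right)} = - 667 \cdot 2 Y = - 1334 Y$)
$\frac{p}{C{\left(813 \right)}} = \frac{134664}{\left(-1334\right) 813} = \frac{134664}{-1084542} = 134664 \left(- \frac{1}{1084542}\right) = - \frac{22444}{180757}$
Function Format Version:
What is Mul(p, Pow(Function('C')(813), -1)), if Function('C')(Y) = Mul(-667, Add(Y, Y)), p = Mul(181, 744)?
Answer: Rational(-22444, 180757) ≈ -0.12417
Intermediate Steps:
p = 134664
Function('C')(Y) = Mul(-1334, Y) (Function('C')(Y) = Mul(-667, Mul(2, Y)) = Mul(-1334, Y))
Mul(p, Pow(Function('C')(813), -1)) = Mul(134664, Pow(Mul(-1334, 813), -1)) = Mul(134664, Pow(-1084542, -1)) = Mul(134664, Rational(-1, 1084542)) = Rational(-22444, 180757)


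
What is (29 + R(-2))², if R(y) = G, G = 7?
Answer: 1296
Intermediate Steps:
R(y) = 7
(29 + R(-2))² = (29 + 7)² = 36² = 1296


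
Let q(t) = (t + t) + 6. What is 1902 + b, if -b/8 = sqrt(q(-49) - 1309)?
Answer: 1902 - 8*I*sqrt(1401) ≈ 1902.0 - 299.44*I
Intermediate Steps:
q(t) = 6 + 2*t (q(t) = 2*t + 6 = 6 + 2*t)
b = -8*I*sqrt(1401) (b = -8*sqrt((6 + 2*(-49)) - 1309) = -8*sqrt((6 - 98) - 1309) = -8*sqrt(-92 - 1309) = -8*I*sqrt(1401) ≈ -299.44*I)
1902 + b = 1902 - 8*I*sqrt(1401)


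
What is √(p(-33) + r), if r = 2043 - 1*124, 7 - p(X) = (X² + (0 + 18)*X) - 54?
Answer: 3*√165 ≈ 38.536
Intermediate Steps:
p(X) = 61 - X² - 18*X (p(X) = 7 - ((X² + (0 + 18)*X) - 54) = 7 - ((X² + 18*X) - 54) = 7 - (-54 + X² + 18*X) = 7 + (54 - X² - 18*X) = 61 - X² - 18*X)
r = 1919 (r = 2043 - 124 = 1919)
√(p(-33) + r) = √((61 - 1*(-33)² - 18*(-33)) + 1919) = √((61 - 1*1089 + 594) + 1919) = √((61 - 1089 + 594) + 1919) = √(-434 + 1919) = √1485 = 3*√165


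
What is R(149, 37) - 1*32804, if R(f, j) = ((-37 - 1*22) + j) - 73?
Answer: -32899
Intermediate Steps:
R(f, j) = -132 + j (R(f, j) = ((-37 - 22) + j) - 73 = (-59 + j) - 73 = -132 + j)
R(149, 37) - 1*32804 = (-132 + 37) - 1*32804 = -95 - 32804 = -32899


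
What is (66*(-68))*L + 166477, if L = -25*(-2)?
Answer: -57923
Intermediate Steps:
L = 50
(66*(-68))*L + 166477 = (66*(-68))*50 + 166477 = -4488*50 + 166477 = -224400 + 166477 = -57923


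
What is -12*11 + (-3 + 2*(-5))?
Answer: -145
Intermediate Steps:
-12*11 + (-3 + 2*(-5)) = -132 + (-3 - 10) = -132 - 13 = -145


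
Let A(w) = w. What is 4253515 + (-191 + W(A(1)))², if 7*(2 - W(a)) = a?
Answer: 210175211/49 ≈ 4.2893e+6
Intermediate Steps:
W(a) = 2 - a/7
4253515 + (-191 + W(A(1)))² = 4253515 + (-191 + (2 - ⅐*1))² = 4253515 + (-191 + (2 - ⅐))² = 4253515 + (-191 + 13/7)² = 4253515 + (-1324/7)² = 4253515 + 1752976/49 = 210175211/49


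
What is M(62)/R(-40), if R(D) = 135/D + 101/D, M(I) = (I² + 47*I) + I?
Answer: -68200/59 ≈ -1155.9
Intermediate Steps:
M(I) = I² + 48*I
R(D) = 236/D
M(62)/R(-40) = (62*(48 + 62))/((236/(-40))) = (62*110)/((236*(-1/40))) = 6820/(-59/10) = 6820*(-10/59) = -68200/59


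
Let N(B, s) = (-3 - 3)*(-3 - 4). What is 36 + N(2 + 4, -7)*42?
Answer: 1800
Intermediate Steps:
N(B, s) = 42 (N(B, s) = -6*(-7) = 42)
36 + N(2 + 4, -7)*42 = 36 + 42*42 = 36 + 1764 = 1800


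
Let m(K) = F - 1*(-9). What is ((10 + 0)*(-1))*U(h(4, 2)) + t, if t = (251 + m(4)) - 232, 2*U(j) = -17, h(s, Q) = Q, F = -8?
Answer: 105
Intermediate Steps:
m(K) = 1 (m(K) = -8 - 1*(-9) = -8 + 9 = 1)
U(j) = -17/2 (U(j) = (½)*(-17) = -17/2)
t = 20 (t = (251 + 1) - 232 = 252 - 232 = 20)
((10 + 0)*(-1))*U(h(4, 2)) + t = ((10 + 0)*(-1))*(-17/2) + 20 = (10*(-1))*(-17/2) + 20 = -10*(-17/2) + 20 = 85 + 20 = 105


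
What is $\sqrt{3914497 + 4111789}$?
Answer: $\sqrt{8026286} \approx 2833.1$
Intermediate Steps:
$\sqrt{3914497 + 4111789} = \sqrt{8026286}$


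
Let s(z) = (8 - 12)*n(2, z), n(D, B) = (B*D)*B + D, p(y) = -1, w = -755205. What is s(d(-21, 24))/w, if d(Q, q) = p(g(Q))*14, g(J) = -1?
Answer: 1576/755205 ≈ 0.0020869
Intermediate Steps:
n(D, B) = D + D*B² (n(D, B) = D*B² + D = D + D*B²)
d(Q, q) = -14 (d(Q, q) = -1*14 = -14)
s(z) = -8 - 8*z² (s(z) = (8 - 12)*(2*(1 + z²)) = -4*(2 + 2*z²) = -8 - 8*z²)
s(d(-21, 24))/w = (-8 - 8*(-14)²)/(-755205) = (-8 - 8*196)*(-1/755205) = (-8 - 1568)*(-1/755205) = -1576*(-1/755205) = 1576/755205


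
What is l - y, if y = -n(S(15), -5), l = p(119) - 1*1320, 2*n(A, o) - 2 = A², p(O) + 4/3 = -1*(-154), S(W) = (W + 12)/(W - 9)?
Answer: -27749/24 ≈ -1156.2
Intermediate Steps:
S(W) = (12 + W)/(-9 + W)
p(O) = 458/3 (p(O) = -4/3 - 1*(-154) = -4/3 + 154 = 458/3)
n(A, o) = 1 + A²/2
l = -3502/3 (l = 458/3 - 1*1320 = 458/3 - 1320 = -3502/3 ≈ -1167.3)
y = -89/8 (y = -(1 + ((12 + 15)/(-9 + 15))²/2) = -(1 + (27/6)²/2) = -(1 + ((⅙)*27)²/2) = -(1 + (9/2)²/2) = -(1 + (½)*(81/4)) = -(1 + 81/8) = -1*89/8 = -89/8 ≈ -11.125)
l - y = -3502/3 - 1*(-89/8) = -3502/3 + 89/8 = -27749/24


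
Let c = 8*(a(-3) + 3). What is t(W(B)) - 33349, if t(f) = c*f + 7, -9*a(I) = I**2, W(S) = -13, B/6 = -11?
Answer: -33550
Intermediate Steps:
B = -66 (B = 6*(-11) = -66)
a(I) = -I**2/9
c = 16 (c = 8*(-1/9*(-3)**2 + 3) = 8*(-1/9*9 + 3) = 8*(-1 + 3) = 8*2 = 16)
t(f) = 7 + 16*f (t(f) = 16*f + 7 = 7 + 16*f)
t(W(B)) - 33349 = (7 + 16*(-13)) - 33349 = (7 - 208) - 33349 = -201 - 33349 = -33550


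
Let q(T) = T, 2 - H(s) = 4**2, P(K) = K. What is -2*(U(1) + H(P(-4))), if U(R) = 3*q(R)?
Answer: 22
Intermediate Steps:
H(s) = -14 (H(s) = 2 - 1*4**2 = 2 - 1*16 = 2 - 16 = -14)
U(R) = 3*R
-2*(U(1) + H(P(-4))) = -2*(3*1 - 14) = -2*(3 - 14) = -2*(-11) = 22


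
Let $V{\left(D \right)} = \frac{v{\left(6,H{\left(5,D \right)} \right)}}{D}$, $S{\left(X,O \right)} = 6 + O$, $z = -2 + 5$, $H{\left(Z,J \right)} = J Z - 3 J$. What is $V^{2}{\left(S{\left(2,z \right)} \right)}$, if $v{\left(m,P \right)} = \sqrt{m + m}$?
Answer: $\frac{4}{27} \approx 0.14815$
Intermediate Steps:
$H{\left(Z,J \right)} = - 3 J + J Z$
$z = 3$
$v{\left(m,P \right)} = \sqrt{2} \sqrt{m}$ ($v{\left(m,P \right)} = \sqrt{2 m} = \sqrt{2} \sqrt{m}$)
$V{\left(D \right)} = \frac{2 \sqrt{3}}{D}$ ($V{\left(D \right)} = \frac{\sqrt{2} \sqrt{6}}{D} = \frac{2 \sqrt{3}}{D}$)
$V^{2}{\left(S{\left(2,z \right)} \right)} = \left(\frac{2 \sqrt{3}}{6 + 3}\right)^{2} = \left(\frac{2 \sqrt{3}}{9}\right)^{2} = \frac{4}{27}$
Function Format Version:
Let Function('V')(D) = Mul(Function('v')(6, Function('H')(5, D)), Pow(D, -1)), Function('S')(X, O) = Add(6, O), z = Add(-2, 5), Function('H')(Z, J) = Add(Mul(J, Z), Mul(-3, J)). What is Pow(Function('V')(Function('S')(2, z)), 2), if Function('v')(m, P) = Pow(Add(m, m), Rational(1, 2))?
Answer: Rational(4, 27) ≈ 0.14815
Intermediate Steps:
Function('H')(Z, J) = Add(Mul(-3, J), Mul(J, Z))
z = 3
Function('v')(m, P) = Mul(Pow(2, Rational(1, 2)), Pow(m, Rational(1, 2))) (Function('v')(m, P) = Pow(Mul(2, m), Rational(1, 2)) = Mul(Pow(2, Rational(1, 2)), Pow(m, Rational(1, 2))))
Function('V')(D) = Mul(2, Pow(3, Rational(1, 2)), Pow(D, -1)) (Function('V')(D) = Mul(Mul(Pow(2, Rational(1, 2)), Pow(6, Rational(1, 2))), Pow(D, -1)) = Mul(Mul(2, Pow(3, Rational(1, 2))), Pow(D, -1)) = Mul(2, Pow(3, Rational(1, 2)), Pow(D, -1)))
Pow(Function('V')(Function('S')(2, z)), 2) = Pow(Mul(2, Pow(3, Rational(1, 2)), Pow(Add(6, 3), -1)), 2) = Pow(Mul(2, Pow(3, Rational(1, 2)), Pow(9, -1)), 2) = Pow(Mul(2, Pow(3, Rational(1, 2)), Rational(1, 9)), 2) = Pow(Mul(Rational(2, 9), Pow(3, Rational(1, 2))), 2) = Rational(4, 27)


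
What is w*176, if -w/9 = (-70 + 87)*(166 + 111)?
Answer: -7459056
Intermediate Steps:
w = -42381 (w = -9*(-70 + 87)*(166 + 111) = -153*277 = -9*4709 = -42381)
w*176 = -42381*176 = -7459056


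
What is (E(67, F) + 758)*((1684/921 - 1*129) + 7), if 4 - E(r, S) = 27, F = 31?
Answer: -27116110/307 ≈ -88326.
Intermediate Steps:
E(r, S) = -23 (E(r, S) = 4 - 1*27 = 4 - 27 = -23)
(E(67, F) + 758)*((1684/921 - 1*129) + 7) = (-23 + 758)*((1684/921 - 1*129) + 7) = 735*((1684*(1/921) - 129) + 7) = 735*((1684/921 - 129) + 7) = 735*(-117125/921 + 7) = 735*(-110678/921) = -27116110/307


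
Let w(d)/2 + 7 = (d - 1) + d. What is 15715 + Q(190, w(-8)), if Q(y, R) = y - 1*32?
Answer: 15873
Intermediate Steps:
w(d) = -16 + 4*d (w(d) = -14 + 2*((d - 1) + d) = -14 + 2*((-1 + d) + d) = -14 + 2*(-1 + 2*d) = -14 + (-2 + 4*d) = -16 + 4*d)
Q(y, R) = -32 + y (Q(y, R) = y - 32 = -32 + y)
15715 + Q(190, w(-8)) = 15715 + (-32 + 190) = 15715 + 158 = 15873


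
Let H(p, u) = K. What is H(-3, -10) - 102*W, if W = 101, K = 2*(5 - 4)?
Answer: -10300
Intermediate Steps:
K = 2 (K = 2*1 = 2)
H(p, u) = 2
H(-3, -10) - 102*W = 2 - 102*101 = 2 - 10302 = -10300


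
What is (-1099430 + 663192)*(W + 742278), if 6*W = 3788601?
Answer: -599265157337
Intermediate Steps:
W = 1262867/2 (W = (1/6)*3788601 = 1262867/2 ≈ 6.3143e+5)
(-1099430 + 663192)*(W + 742278) = (-1099430 + 663192)*(1262867/2 + 742278) = -436238*2747423/2 = -599265157337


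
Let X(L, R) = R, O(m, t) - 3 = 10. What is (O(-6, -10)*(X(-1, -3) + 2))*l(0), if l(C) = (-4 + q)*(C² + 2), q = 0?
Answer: 104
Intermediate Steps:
O(m, t) = 13 (O(m, t) = 3 + 10 = 13)
l(C) = -8 - 4*C² (l(C) = (-4 + 0)*(C² + 2) = -4*(2 + C²) = -8 - 4*C²)
(O(-6, -10)*(X(-1, -3) + 2))*l(0) = (13*(-3 + 2))*(-8 - 4*0²) = (13*(-1))*(-8 - 4*0) = -13*(-8 + 0) = -13*(-8) = 104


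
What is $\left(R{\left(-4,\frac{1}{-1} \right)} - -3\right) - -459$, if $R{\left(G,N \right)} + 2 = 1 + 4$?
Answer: $465$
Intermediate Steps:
$R{\left(G,N \right)} = 3$ ($R{\left(G,N \right)} = -2 + \left(1 + 4\right) = -2 + 5 = 3$)
$\left(R{\left(-4,\frac{1}{-1} \right)} - -3\right) - -459 = \left(3 - -3\right) - -459 = \left(3 + 3\right) + 459 = 6 + 459 = 465$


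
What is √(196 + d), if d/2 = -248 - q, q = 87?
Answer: I*√474 ≈ 21.772*I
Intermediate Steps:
d = -670 (d = 2*(-248 - 1*87) = 2*(-248 - 87) = 2*(-335) = -670)
√(196 + d) = √(196 - 670) = √(-474) = I*√474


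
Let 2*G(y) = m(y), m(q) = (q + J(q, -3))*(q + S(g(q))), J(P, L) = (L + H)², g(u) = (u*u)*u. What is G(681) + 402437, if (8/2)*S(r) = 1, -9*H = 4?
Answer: 206855813/324 ≈ 6.3844e+5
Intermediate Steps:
g(u) = u³ (g(u) = u²*u = u³)
H = -4/9 (H = -⅑*4 = -4/9 ≈ -0.44444)
S(r) = ¼ (S(r) = (¼)*1 = ¼)
J(P, L) = (-4/9 + L)² (J(P, L) = (L - 4/9)² = (-4/9 + L)²)
m(q) = (¼ + q)*(961/81 + q) (m(q) = (q + (-4 + 9*(-3))²/81)*(q + ¼) = (q + (-4 - 27)²/81)*(¼ + q) = (q + (1/81)*(-31)²)*(¼ + q) = (q + (1/81)*961)*(¼ + q) = (q + 961/81)*(¼ + q) = (961/81 + q)*(¼ + q) = (¼ + q)*(961/81 + q))
G(y) = 961/648 + y²/2 + 3925*y/648 (G(y) = (961/324 + y² + 3925*y/324)/2 = 961/648 + y²/2 + 3925*y/648)
G(681) + 402437 = (961/648 + (½)*681² + (3925/648)*681) + 402437 = (961/648 + (½)*463761 + 890975/216) + 402437 = (961/648 + 463761/2 + 890975/216) + 402437 = 76466225/324 + 402437 = 206855813/324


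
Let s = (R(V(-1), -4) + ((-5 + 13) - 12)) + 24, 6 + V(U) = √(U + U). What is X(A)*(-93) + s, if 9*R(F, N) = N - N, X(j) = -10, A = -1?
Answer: 950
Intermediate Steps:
V(U) = -6 + √2*√U (V(U) = -6 + √(U + U) = -6 + √(2*U) = -6 + √2*√U)
R(F, N) = 0 (R(F, N) = (N - N)/9 = (⅑)*0 = 0)
s = 20 (s = (0 + ((-5 + 13) - 12)) + 24 = (0 + (8 - 12)) + 24 = (0 - 4) + 24 = -4 + 24 = 20)
X(A)*(-93) + s = -10*(-93) + 20 = 930 + 20 = 950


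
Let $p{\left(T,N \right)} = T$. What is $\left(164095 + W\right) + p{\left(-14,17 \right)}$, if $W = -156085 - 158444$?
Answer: $-150448$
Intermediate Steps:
$W = -314529$ ($W = -156085 - 158444 = -314529$)
$\left(164095 + W\right) + p{\left(-14,17 \right)} = \left(164095 - 314529\right) - 14 = -150434 - 14 = -150448$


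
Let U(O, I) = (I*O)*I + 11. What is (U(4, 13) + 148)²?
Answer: 697225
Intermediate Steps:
U(O, I) = 11 + O*I² (U(O, I) = O*I² + 11 = 11 + O*I²)
(U(4, 13) + 148)² = ((11 + 4*13²) + 148)² = ((11 + 4*169) + 148)² = ((11 + 676) + 148)² = (687 + 148)² = 835² = 697225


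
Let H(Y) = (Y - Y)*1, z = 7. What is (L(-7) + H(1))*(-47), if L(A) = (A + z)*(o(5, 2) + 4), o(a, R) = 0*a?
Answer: 0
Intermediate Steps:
o(a, R) = 0
L(A) = 28 + 4*A (L(A) = (A + 7)*(0 + 4) = (7 + A)*4 = 28 + 4*A)
H(Y) = 0 (H(Y) = 0*1 = 0)
(L(-7) + H(1))*(-47) = ((28 + 4*(-7)) + 0)*(-47) = ((28 - 28) + 0)*(-47) = (0 + 0)*(-47) = 0*(-47) = 0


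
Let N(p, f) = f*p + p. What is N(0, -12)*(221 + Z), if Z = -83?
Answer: 0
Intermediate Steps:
N(p, f) = p + f*p
N(0, -12)*(221 + Z) = (0*(1 - 12))*(221 - 83) = (0*(-11))*138 = 0*138 = 0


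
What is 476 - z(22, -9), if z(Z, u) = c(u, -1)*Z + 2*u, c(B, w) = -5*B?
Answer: -496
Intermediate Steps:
z(Z, u) = 2*u - 5*Z*u (z(Z, u) = (-5*u)*Z + 2*u = -5*Z*u + 2*u = 2*u - 5*Z*u)
476 - z(22, -9) = 476 - (-9)*(2 - 5*22) = 476 - (-9)*(2 - 110) = 476 - (-9)*(-108) = 476 - 1*972 = 476 - 972 = -496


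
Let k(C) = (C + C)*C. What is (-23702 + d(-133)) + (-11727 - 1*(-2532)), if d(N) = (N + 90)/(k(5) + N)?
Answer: -2730408/83 ≈ -32897.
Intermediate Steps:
k(C) = 2*C² (k(C) = (2*C)*C = 2*C²)
d(N) = (90 + N)/(50 + N) (d(N) = (N + 90)/(2*5² + N) = (90 + N)/(2*25 + N) = (90 + N)/(50 + N))
(-23702 + d(-133)) + (-11727 - 1*(-2532)) = (-23702 + (90 - 133)/(50 - 133)) + (-11727 - 1*(-2532)) = (-23702 - 43/(-83)) + (-11727 + 2532) = (-23702 - 1/83*(-43)) - 9195 = (-23702 + 43/83) - 9195 = -1967223/83 - 9195 = -2730408/83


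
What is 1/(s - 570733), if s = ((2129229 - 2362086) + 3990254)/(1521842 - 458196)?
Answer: -1063646/607054115121 ≈ -1.7521e-6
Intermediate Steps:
s = 3757397/1063646 (s = (-232857 + 3990254)/1063646 = 3757397*(1/1063646) = 3757397/1063646 ≈ 3.5326)
1/(s - 570733) = 1/(3757397/1063646 - 570733) = 1/(-607054115121/1063646) = -1063646/607054115121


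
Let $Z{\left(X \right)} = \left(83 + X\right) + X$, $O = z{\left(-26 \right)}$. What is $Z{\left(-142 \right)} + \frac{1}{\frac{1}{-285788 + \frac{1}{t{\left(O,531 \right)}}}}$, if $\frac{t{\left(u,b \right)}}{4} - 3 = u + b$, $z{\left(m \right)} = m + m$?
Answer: $- \frac{551386791}{1928} \approx -2.8599 \cdot 10^{5}$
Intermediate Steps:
$z{\left(m \right)} = 2 m$
$O = -52$ ($O = 2 \left(-26\right) = -52$)
$Z{\left(X \right)} = 83 + 2 X$
$t{\left(u,b \right)} = 12 + 4 b + 4 u$ ($t{\left(u,b \right)} = 12 + 4 \left(u + b\right) = 12 + 4 \left(b + u\right) = 12 + \left(4 b + 4 u\right) = 12 + 4 b + 4 u$)
$Z{\left(-142 \right)} + \frac{1}{\frac{1}{-285788 + \frac{1}{t{\left(O,531 \right)}}}} = \left(83 + 2 \left(-142\right)\right) + \frac{1}{\frac{1}{-285788 + \frac{1}{12 + 4 \cdot 531 + 4 \left(-52\right)}}} = \left(83 - 284\right) + \frac{1}{\frac{1}{-285788 + \frac{1}{12 + 2124 - 208}}} = -201 + \frac{1}{\frac{1}{-285788 + \frac{1}{1928}}} = -201 + \frac{1}{\frac{1}{- \frac{550999263}{1928}}} = -201 + \frac{1}{- \frac{1928}{550999263}} = -201 - \frac{550999263}{1928} = - \frac{551386791}{1928}$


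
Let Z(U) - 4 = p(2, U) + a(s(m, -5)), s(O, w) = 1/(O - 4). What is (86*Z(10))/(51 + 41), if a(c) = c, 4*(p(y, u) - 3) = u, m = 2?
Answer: 387/46 ≈ 8.4130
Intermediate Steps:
p(y, u) = 3 + u/4
s(O, w) = 1/(-4 + O)
Z(U) = 13/2 + U/4 (Z(U) = 4 + ((3 + U/4) + 1/(-4 + 2)) = 4 + ((3 + U/4) + 1/(-2)) = 4 + ((3 + U/4) - 1/2) = 4 + (5/2 + U/4) = 13/2 + U/4)
(86*Z(10))/(51 + 41) = (86*(13/2 + (1/4)*10))/(51 + 41) = (86*(13/2 + 5/2))/92 = (86*9)*(1/92) = 774*(1/92) = 387/46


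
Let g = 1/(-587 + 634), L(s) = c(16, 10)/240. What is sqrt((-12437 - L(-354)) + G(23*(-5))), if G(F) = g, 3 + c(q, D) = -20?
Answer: I*sqrt(98903067495)/2820 ≈ 111.52*I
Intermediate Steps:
c(q, D) = -23 (c(q, D) = -3 - 20 = -23)
L(s) = -23/240
g = 1/47 ≈ 0.021277
G(F) = 1/47
sqrt((-12437 - L(-354)) + G(23*(-5))) = sqrt((-12437 - 1*(-23/240)) + 1/47) = sqrt((-12437 + 23/240) + 1/47) = sqrt(-2984857/240 + 1/47) = sqrt(-140288039/11280) = I*sqrt(98903067495)/2820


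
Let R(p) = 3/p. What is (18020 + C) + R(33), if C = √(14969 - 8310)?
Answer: 198221/11 + √6659 ≈ 18102.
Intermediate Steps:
C = √6659 ≈ 81.603
(18020 + C) + R(33) = (18020 + √6659) + 3/33 = (18020 + √6659) + 3*(1/33) = (18020 + √6659) + 1/11 = 198221/11 + √6659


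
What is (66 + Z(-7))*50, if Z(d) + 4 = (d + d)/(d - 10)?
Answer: 53400/17 ≈ 3141.2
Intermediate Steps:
Z(d) = -4 + 2*d/(-10 + d) (Z(d) = -4 + (d + d)/(d - 10) = -4 + (2*d)/(-10 + d) = -4 + 2*d/(-10 + d))
(66 + Z(-7))*50 = (66 + 2*(20 - 1*(-7))/(-10 - 7))*50 = (66 + 2*(20 + 7)/(-17))*50 = (66 + 2*(-1/17)*27)*50 = (66 - 54/17)*50 = (1068/17)*50 = 53400/17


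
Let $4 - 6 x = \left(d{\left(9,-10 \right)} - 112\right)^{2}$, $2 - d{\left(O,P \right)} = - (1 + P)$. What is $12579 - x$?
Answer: $\frac{29877}{2} \approx 14939.0$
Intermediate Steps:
$d{\left(O,P \right)} = 3 + P$ ($d{\left(O,P \right)} = 2 - - (1 + P) = 2 - \left(-1 - P\right) = 2 + \left(1 + P\right) = 3 + P$)
$x = - \frac{4719}{2}$ ($x = \frac{2}{3} - \frac{\left(\left(3 - 10\right) - 112\right)^{2}}{6} = \frac{2}{3} - \frac{\left(-7 - 112\right)^{2}}{6} = \frac{2}{3} - \frac{\left(-119\right)^{2}}{6} = \frac{2}{3} - \frac{14161}{6} = - \frac{4719}{2} \approx -2359.5$)
$12579 - x = 12579 - - \frac{4719}{2} = 12579 + \frac{4719}{2} = \frac{29877}{2}$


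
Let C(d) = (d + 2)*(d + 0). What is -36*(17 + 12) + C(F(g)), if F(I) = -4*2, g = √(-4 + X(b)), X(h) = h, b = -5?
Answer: -996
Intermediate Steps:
g = 3*I (g = √(-4 - 5) = √(-9) = 3*I ≈ 3.0*I)
F(I) = -8
C(d) = d*(2 + d) (C(d) = (2 + d)*d = d*(2 + d))
-36*(17 + 12) + C(F(g)) = -36*(17 + 12) - 8*(2 - 8) = -36*29 - 8*(-6) = -1044 + 48 = -996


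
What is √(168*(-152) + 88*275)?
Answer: 2*I*√334 ≈ 36.551*I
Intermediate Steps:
√(168*(-152) + 88*275) = √(-25536 + 24200) = √(-1336) = 2*I*√334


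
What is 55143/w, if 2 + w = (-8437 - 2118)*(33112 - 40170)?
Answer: 18381/24832396 ≈ 0.00074020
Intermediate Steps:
w = 74497188 (w = -2 + (-8437 - 2118)*(33112 - 40170) = -2 - 10555*(-7058) = -2 + 74497190 = 74497188)
55143/w = 55143/74497188 = 55143*(1/74497188) = 18381/24832396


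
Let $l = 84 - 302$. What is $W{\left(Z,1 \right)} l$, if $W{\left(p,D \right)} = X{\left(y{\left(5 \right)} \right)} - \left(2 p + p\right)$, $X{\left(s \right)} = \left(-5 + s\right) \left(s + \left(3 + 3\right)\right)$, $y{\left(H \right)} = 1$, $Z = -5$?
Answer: $2834$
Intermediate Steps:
$X{\left(s \right)} = \left(-5 + s\right) \left(6 + s\right)$ ($X{\left(s \right)} = \left(-5 + s\right) \left(s + 6\right) = \left(-5 + s\right) \left(6 + s\right)$)
$l = -218$ ($l = 84 - 302 = -218$)
$W{\left(p,D \right)} = -28 - 3 p$ ($W{\left(p,D \right)} = \left(-30 + 1 + 1^{2}\right) - \left(2 p + p\right) = \left(-30 + 1 + 1\right) - 3 p = -28 - 3 p$)
$W{\left(Z,1 \right)} l = \left(-28 - -15\right) \left(-218\right) = \left(-28 + 15\right) \left(-218\right) = \left(-13\right) \left(-218\right) = 2834$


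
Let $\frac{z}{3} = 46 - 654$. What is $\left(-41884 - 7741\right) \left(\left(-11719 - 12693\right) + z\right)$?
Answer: $1301961500$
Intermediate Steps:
$z = -1824$ ($z = 3 \left(46 - 654\right) = 3 \left(-608\right) = -1824$)
$\left(-41884 - 7741\right) \left(\left(-11719 - 12693\right) + z\right) = \left(-41884 - 7741\right) \left(\left(-11719 - 12693\right) - 1824\right) = - 49625 \left(\left(-11719 - 12693\right) - 1824\right) = - 49625 \left(-24412 - 1824\right) = \left(-49625\right) \left(-26236\right) = 1301961500$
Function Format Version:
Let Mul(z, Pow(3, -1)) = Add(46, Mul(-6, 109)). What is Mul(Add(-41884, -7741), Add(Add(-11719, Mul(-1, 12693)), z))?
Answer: 1301961500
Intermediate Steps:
z = -1824 (z = Mul(3, Add(46, Mul(-6, 109))) = Mul(3, Add(46, -654)) = Mul(3, -608) = -1824)
Mul(Add(-41884, -7741), Add(Add(-11719, Mul(-1, 12693)), z)) = Mul(Add(-41884, -7741), Add(Add(-11719, Mul(-1, 12693)), -1824)) = Mul(-49625, Add(Add(-11719, -12693), -1824)) = Mul(-49625, Add(-24412, -1824)) = Mul(-49625, -26236) = 1301961500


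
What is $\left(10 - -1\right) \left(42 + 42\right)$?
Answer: $924$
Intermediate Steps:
$\left(10 - -1\right) \left(42 + 42\right) = \left(10 + 1\right) 84 = 11 \cdot 84 = 924$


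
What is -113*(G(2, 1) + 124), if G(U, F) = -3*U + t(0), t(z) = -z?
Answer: -13334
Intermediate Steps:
G(U, F) = -3*U (G(U, F) = -3*U - 1*0 = -3*U + 0 = -3*U)
-113*(G(2, 1) + 124) = -113*(-3*2 + 124) = -113*(-6 + 124) = -113*118 = -13334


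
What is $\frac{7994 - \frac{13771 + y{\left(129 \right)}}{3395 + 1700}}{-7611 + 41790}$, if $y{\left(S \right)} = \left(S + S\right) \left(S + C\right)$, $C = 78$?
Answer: $\frac{40662253}{174142005} \approx 0.2335$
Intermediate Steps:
$y{\left(S \right)} = 2 S \left(78 + S\right)$ ($y{\left(S \right)} = \left(S + S\right) \left(S + 78\right) = 2 S \left(78 + S\right)$)
$\frac{7994 - \frac{13771 + y{\left(129 \right)}}{3395 + 1700}}{-7611 + 41790} = \frac{7994 - \frac{13771 + 2 \cdot 129 \left(78 + 129\right)}{3395 + 1700}}{-7611 + 41790} = \frac{7994 - \frac{13771 + 2 \cdot 129 \cdot 207}{5095}}{34179} = \left(7994 - \left(13771 + 53406\right) \frac{1}{5095}\right) \frac{1}{34179} = \left(7994 - 67177 \cdot \frac{1}{5095}\right) \frac{1}{34179} = \left(7994 - \frac{67177}{5095}\right) \frac{1}{34179} = \frac{40662253}{5095} \cdot \frac{1}{34179} = \frac{40662253}{174142005}$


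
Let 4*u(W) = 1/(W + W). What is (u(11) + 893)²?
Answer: 6175602225/7744 ≈ 7.9747e+5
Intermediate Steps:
u(W) = 1/(8*W) (u(W) = 1/(4*(W + W)) = 1/(4*((2*W))) = (1/(2*W))/4 = 1/(8*W))
(u(11) + 893)² = ((⅛)/11 + 893)² = ((⅛)*(1/11) + 893)² = (1/88 + 893)² = (78585/88)² = 6175602225/7744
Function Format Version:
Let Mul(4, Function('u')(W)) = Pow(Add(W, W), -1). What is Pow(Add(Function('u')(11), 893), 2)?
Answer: Rational(6175602225, 7744) ≈ 7.9747e+5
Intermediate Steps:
Function('u')(W) = Mul(Rational(1, 8), Pow(W, -1)) (Function('u')(W) = Mul(Rational(1, 4), Pow(Add(W, W), -1)) = Mul(Rational(1, 4), Pow(Mul(2, W), -1)) = Mul(Rational(1, 4), Mul(Rational(1, 2), Pow(W, -1))) = Mul(Rational(1, 8), Pow(W, -1)))
Pow(Add(Function('u')(11), 893), 2) = Pow(Add(Mul(Rational(1, 8), Pow(11, -1)), 893), 2) = Pow(Add(Mul(Rational(1, 8), Rational(1, 11)), 893), 2) = Pow(Add(Rational(1, 88), 893), 2) = Pow(Rational(78585, 88), 2) = Rational(6175602225, 7744)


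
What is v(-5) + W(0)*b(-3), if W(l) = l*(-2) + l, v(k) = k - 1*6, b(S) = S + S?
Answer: -11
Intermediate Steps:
b(S) = 2*S
v(k) = -6 + k (v(k) = k - 6 = -6 + k)
W(l) = -l (W(l) = -2*l + l = -l)
v(-5) + W(0)*b(-3) = (-6 - 5) + (-1*0)*(2*(-3)) = -11 + 0*(-6) = -11 + 0 = -11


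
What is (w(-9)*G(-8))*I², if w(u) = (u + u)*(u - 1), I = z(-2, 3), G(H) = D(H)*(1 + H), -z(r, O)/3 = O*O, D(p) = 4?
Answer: -3674160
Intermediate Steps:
z(r, O) = -3*O² (z(r, O) = -3*O*O = -3*O²)
G(H) = 4 + 4*H (G(H) = 4*(1 + H) = 4 + 4*H)
I = -27 (I = -3*3² = -3*9 = -27)
w(u) = 2*u*(-1 + u) (w(u) = (2*u)*(-1 + u) = 2*u*(-1 + u))
(w(-9)*G(-8))*I² = ((2*(-9)*(-1 - 9))*(4 + 4*(-8)))*(-27)² = ((2*(-9)*(-10))*(4 - 32))*729 = (180*(-28))*729 = -5040*729 = -3674160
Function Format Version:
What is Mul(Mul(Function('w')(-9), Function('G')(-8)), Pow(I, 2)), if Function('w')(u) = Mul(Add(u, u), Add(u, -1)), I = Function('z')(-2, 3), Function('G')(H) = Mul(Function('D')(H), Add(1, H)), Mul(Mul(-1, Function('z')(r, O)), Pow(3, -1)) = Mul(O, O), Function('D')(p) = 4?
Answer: -3674160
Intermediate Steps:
Function('z')(r, O) = Mul(-3, Pow(O, 2)) (Function('z')(r, O) = Mul(-3, Mul(O, O)) = Mul(-3, Pow(O, 2)))
Function('G')(H) = Add(4, Mul(4, H)) (Function('G')(H) = Mul(4, Add(1, H)) = Add(4, Mul(4, H)))
I = -27 (I = Mul(-3, Pow(3, 2)) = Mul(-3, 9) = -27)
Function('w')(u) = Mul(2, u, Add(-1, u)) (Function('w')(u) = Mul(Mul(2, u), Add(-1, u)) = Mul(2, u, Add(-1, u)))
Mul(Mul(Function('w')(-9), Function('G')(-8)), Pow(I, 2)) = Mul(Mul(Mul(2, -9, Add(-1, -9)), Add(4, Mul(4, -8))), Pow(-27, 2)) = Mul(Mul(Mul(2, -9, -10), Add(4, -32)), 729) = Mul(Mul(180, -28), 729) = Mul(-5040, 729) = -3674160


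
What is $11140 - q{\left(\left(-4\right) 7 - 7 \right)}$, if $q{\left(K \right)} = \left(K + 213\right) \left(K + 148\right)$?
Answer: $-8974$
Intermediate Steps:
$q{\left(K \right)} = \left(148 + K\right) \left(213 + K\right)$ ($q{\left(K \right)} = \left(213 + K\right) \left(148 + K\right) = \left(148 + K\right) \left(213 + K\right)$)
$11140 - q{\left(\left(-4\right) 7 - 7 \right)} = 11140 - \left(31524 + \left(\left(-4\right) 7 - 7\right)^{2} + 361 \left(\left(-4\right) 7 - 7\right)\right) = 11140 - \left(31524 + \left(-28 - 7\right)^{2} + 361 \left(-28 - 7\right)\right) = 11140 - \left(31524 + \left(-35\right)^{2} + 361 \left(-35\right)\right) = 11140 - \left(31524 + 1225 - 12635\right) = 11140 - 20114 = -8974$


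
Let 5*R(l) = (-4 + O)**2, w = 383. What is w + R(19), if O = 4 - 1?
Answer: 1916/5 ≈ 383.20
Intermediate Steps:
O = 3
R(l) = 1/5 (R(l) = (-4 + 3)**2/5 = (1/5)*(-1)**2 = (1/5)*1 = 1/5)
w + R(19) = 383 + 1/5 = 1916/5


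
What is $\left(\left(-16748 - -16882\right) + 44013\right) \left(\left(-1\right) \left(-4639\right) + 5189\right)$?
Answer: $433876716$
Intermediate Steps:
$\left(\left(-16748 - -16882\right) + 44013\right) \left(\left(-1\right) \left(-4639\right) + 5189\right) = \left(\left(-16748 + 16882\right) + 44013\right) \left(4639 + 5189\right) = \left(134 + 44013\right) 9828 = 44147 \cdot 9828 = 433876716$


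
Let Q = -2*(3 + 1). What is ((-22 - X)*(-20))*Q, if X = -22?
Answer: 0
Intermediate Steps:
Q = -8 (Q = -2*4 = -8)
((-22 - X)*(-20))*Q = ((-22 - 1*(-22))*(-20))*(-8) = ((-22 + 22)*(-20))*(-8) = (0*(-20))*(-8) = 0*(-8) = 0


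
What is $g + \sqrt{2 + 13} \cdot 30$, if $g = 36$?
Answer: $36 + 30 \sqrt{15} \approx 152.19$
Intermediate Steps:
$g + \sqrt{2 + 13} \cdot 30 = 36 + \sqrt{2 + 13} \cdot 30 = 36 + \sqrt{15} \cdot 30 = 36 + 30 \sqrt{15}$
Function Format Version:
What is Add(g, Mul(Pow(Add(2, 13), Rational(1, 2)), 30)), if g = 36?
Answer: Add(36, Mul(30, Pow(15, Rational(1, 2)))) ≈ 152.19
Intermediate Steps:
Add(g, Mul(Pow(Add(2, 13), Rational(1, 2)), 30)) = Add(36, Mul(Pow(Add(2, 13), Rational(1, 2)), 30)) = Add(36, Mul(Pow(15, Rational(1, 2)), 30)) = Add(36, Mul(30, Pow(15, Rational(1, 2))))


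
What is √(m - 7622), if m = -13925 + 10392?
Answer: I*√11155 ≈ 105.62*I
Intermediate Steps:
m = -3533
√(m - 7622) = √(-3533 - 7622) = √(-11155) = I*√11155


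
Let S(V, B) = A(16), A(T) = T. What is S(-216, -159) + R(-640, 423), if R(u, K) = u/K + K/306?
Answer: 228233/14382 ≈ 15.869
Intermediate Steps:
R(u, K) = K/306 + u/K (R(u, K) = u/K + K*(1/306) = u/K + K/306 = K/306 + u/K)
S(V, B) = 16
S(-216, -159) + R(-640, 423) = 16 + ((1/306)*423 - 640/423) = 16 + (47/34 - 640*1/423) = 16 + (47/34 - 640/423) = 16 - 1879/14382 = 228233/14382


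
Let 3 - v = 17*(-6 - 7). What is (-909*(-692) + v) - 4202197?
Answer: -3572945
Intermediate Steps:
v = 224 (v = 3 - 17*(-6 - 7) = 3 - 17*(-13) = 3 - 1*(-221) = 3 + 221 = 224)
(-909*(-692) + v) - 4202197 = (-909*(-692) + 224) - 4202197 = (629028 + 224) - 4202197 = 629252 - 4202197 = -3572945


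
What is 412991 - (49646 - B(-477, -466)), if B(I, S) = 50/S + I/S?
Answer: 169319197/466 ≈ 3.6335e+5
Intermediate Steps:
412991 - (49646 - B(-477, -466)) = 412991 - (49646 - (50 - 477)/(-466)) = 412991 - (49646 - (-1)*(-427)/466) = 412991 - (49646 - 1*427/466) = 412991 - (49646 - 427/466) = 412991 - 1*23134609/466 = 412991 - 23134609/466 = 169319197/466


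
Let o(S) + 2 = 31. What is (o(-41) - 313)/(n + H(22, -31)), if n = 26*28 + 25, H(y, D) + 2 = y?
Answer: -284/773 ≈ -0.36740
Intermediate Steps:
H(y, D) = -2 + y
o(S) = 29 (o(S) = -2 + 31 = 29)
n = 753 (n = 728 + 25 = 753)
(o(-41) - 313)/(n + H(22, -31)) = (29 - 313)/(753 + (-2 + 22)) = -284/(753 + 20) = -284/773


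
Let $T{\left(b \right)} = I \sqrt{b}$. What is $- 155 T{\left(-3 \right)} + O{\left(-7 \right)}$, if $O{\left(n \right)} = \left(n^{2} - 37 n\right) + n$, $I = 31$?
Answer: $301 - 4805 i \sqrt{3} \approx 301.0 - 8322.5 i$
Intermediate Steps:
$O{\left(n \right)} = n^{2} - 36 n$
$T{\left(b \right)} = 31 \sqrt{b}$
$- 155 T{\left(-3 \right)} + O{\left(-7 \right)} = - 155 \cdot 31 \sqrt{-3} - 7 \left(-36 - 7\right) = - 155 \cdot 31 i \sqrt{3} - -301 = - 155 \cdot 31 i \sqrt{3} + 301 = - 4805 i \sqrt{3} + 301 = 301 - 4805 i \sqrt{3}$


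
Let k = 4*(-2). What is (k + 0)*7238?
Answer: -57904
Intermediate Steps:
k = -8
(k + 0)*7238 = (-8 + 0)*7238 = -8*7238 = -57904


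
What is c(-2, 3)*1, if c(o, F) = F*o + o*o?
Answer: -2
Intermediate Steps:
c(o, F) = o**2 + F*o (c(o, F) = F*o + o**2 = o**2 + F*o)
c(-2, 3)*1 = -2*(3 - 2)*1 = -2*1*1 = -2*1 = -2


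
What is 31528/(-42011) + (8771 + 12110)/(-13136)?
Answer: -1291383499/551856496 ≈ -2.3401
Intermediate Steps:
31528/(-42011) + (8771 + 12110)/(-13136) = 31528*(-1/42011) + 20881*(-1/13136) = -31528/42011 - 20881/13136 = -1291383499/551856496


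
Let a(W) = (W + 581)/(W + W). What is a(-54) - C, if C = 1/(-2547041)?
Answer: -1342290499/275080428 ≈ -4.8796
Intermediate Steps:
a(W) = (581 + W)/(2*W) (a(W) = (581 + W)/((2*W)) = (581 + W)*(1/(2*W)) = (581 + W)/(2*W))
C = -1/2547041 ≈ -3.9261e-7
a(-54) - C = (½)*(581 - 54)/(-54) - 1*(-1/2547041) = (½)*(-1/54)*527 + 1/2547041 = -527/108 + 1/2547041 = -1342290499/275080428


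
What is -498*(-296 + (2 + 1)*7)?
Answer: 136950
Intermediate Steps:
-498*(-296 + (2 + 1)*7) = -498*(-296 + 3*7) = -498*(-296 + 21) = -498*(-275) = 136950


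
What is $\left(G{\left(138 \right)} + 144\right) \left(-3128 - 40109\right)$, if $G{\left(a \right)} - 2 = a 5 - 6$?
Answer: $-35886710$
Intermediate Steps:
$G{\left(a \right)} = -4 + 5 a$ ($G{\left(a \right)} = 2 + \left(a 5 - 6\right) = 2 + \left(5 a - 6\right) = 2 + \left(-6 + 5 a\right) = -4 + 5 a$)
$\left(G{\left(138 \right)} + 144\right) \left(-3128 - 40109\right) = \left(\left(-4 + 5 \cdot 138\right) + 144\right) \left(-3128 - 40109\right) = \left(\left(-4 + 690\right) + 144\right) \left(-43237\right) = \left(686 + 144\right) \left(-43237\right) = 830 \left(-43237\right) = -35886710$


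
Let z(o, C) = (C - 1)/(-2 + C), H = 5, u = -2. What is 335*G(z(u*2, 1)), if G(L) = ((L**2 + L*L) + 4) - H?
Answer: -335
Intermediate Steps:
z(o, C) = (-1 + C)/(-2 + C)
G(L) = -1 + 2*L**2 (G(L) = ((L**2 + L*L) + 4) - 1*5 = ((L**2 + L**2) + 4) - 5 = (2*L**2 + 4) - 5 = (4 + 2*L**2) - 5 = -1 + 2*L**2)
335*G(z(u*2, 1)) = 335*(-1 + 2*((-1 + 1)/(-2 + 1))**2) = 335*(-1 + 2*(0/(-1))**2) = 335*(-1 + 2*(-1*0)**2) = 335*(-1 + 2*0**2) = 335*(-1 + 2*0) = 335*(-1 + 0) = 335*(-1) = -335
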